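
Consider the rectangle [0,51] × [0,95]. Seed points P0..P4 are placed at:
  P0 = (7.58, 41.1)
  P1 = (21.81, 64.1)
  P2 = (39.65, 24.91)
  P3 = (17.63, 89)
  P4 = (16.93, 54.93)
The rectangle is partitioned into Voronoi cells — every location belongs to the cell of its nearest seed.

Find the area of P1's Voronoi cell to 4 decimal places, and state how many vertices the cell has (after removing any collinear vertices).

1. box [0,51]×[0,95]: [(0, 0) (51, 0) (51, 95) (0, 95)]
2. ⊥bis P1·P0 via (14.695,52.6): [(0, 61.6917) (51, 30.1383) (51, 95) (0, 95)]  |A|=2503.3353
3. ⊥bis P1·P2 via (30.73,44.505): [(0, 61.6917) (29.0299, 43.7311) (51, 53.7323) (51, 95) (0, 95)]  |A|=2244.1536
4. ⊥bis P1·P3 via (19.72,76.55): [(0, 73.2396) (0, 61.6917) (29.0299, 43.7311) (51, 53.7323) (51, 81.801)]  |A|=1352.6888
5. ⊥bis P1·P4 via (19.37,59.515): [(0, 73.2396) (0, 69.8231) (39.809, 48.6379) (51, 53.7323) (51, 81.801)]  |A|=1022.8135
6. canonical 5-gon: [(0, 73.2396) (0, 69.8231) (39.809, 48.6379) (51, 53.7323) (51, 81.801)]
7. shoelace: 1022.8135

Area of P1's cell: 1022.8135 (5 vertices)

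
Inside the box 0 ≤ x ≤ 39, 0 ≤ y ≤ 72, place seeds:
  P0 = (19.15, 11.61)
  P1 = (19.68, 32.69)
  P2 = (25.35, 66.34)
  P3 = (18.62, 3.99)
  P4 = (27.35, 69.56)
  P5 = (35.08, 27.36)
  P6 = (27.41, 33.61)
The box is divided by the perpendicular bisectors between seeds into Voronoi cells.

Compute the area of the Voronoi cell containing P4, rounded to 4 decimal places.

Area of P4's cell: 114.1329

1. box [0,39]×[0,72]: [(0, 0) (39, 0) (39, 72) (0, 72)]
2. ⊥bis P4·P0 via (23.25,40.585): [(0, 43.8749) (39, 38.3564) (39, 72) (0, 72)]  |A|=1204.4904
3. ⊥bis P4·P1 via (23.515,51.125): [(0, 56.0168) (39, 47.9037) (39, 72) (0, 72)]  |A|=781.5509
4. ⊥bis P4·P2 via (26.35,67.95): [(39, 60.0929) (39, 72) (19.8295, 72)]  |A|=114.1329
5. ⊥bis P4·P3 via (22.985,36.775): [(39, 60.0929) (39, 72) (19.8295, 72)]  |A|=114.1329
6. ⊥bis P4·P5 via (31.215,48.46): [(39, 60.0929) (39, 72) (19.8295, 72)]  |A|=114.1329
7. ⊥bis P4·P6 via (27.38,51.585): [(39, 60.0929) (39, 72) (19.8295, 72)]  |A|=114.1329
8. canonical 3-gon: [(39, 60.0929) (39, 72) (19.8295, 72)]
9. shoelace: 114.1329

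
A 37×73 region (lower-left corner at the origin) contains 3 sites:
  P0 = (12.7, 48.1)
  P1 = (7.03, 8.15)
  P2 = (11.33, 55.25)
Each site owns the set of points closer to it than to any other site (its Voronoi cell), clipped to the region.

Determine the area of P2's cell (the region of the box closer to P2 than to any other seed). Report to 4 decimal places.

Area of P2's cell: 743.0495

1. box [0,37]×[0,73]: [(0, 0) (37, 0) (37, 73) (0, 73)]
2. ⊥bis P2·P0 via (12.015,51.675): [(0, 49.3728) (37, 56.4623) (37, 73) (0, 73)]  |A|=743.0495
3. ⊥bis P2·P1 via (9.18,31.7): [(0, 49.3728) (37, 56.4623) (37, 73) (0, 73)]  |A|=743.0495
4. canonical 4-gon: [(0, 49.3728) (37, 56.4623) (37, 73) (0, 73)]
5. shoelace: 743.0495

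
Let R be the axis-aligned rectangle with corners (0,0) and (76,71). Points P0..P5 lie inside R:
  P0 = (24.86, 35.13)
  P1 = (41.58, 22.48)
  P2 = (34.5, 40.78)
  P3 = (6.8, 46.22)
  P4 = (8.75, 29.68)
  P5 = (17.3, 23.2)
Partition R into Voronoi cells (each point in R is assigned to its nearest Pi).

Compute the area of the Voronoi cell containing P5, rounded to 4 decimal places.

Area of P5's cell: 686.2038

1. box [0,76]×[0,71]: [(0, 0) (76, 0) (76, 71) (0, 71)]
2. ⊥bis P5·P0 via (21.08,29.165): [(0, 42.5233) (0, 0) (67.1036, 0)]  |A|=1426.7341
3. ⊥bis P5·P1 via (29.44,22.84): [(29.4699, 23.8483) (0, 42.5233) (0, 0) (28.7627, 0)]  |A|=969.5505
4. ⊥bis P5·P2 via (25.9,31.99): [(29.4699, 23.8483) (0, 42.5233) (0, 0) (28.7627, 0)]  |A|=969.5505
5. ⊥bis P5·P3 via (12.05,34.71): [(29.4699, 23.8483) (12.2127, 34.7842) (0, 29.2137) (0, 0) (28.7627, 0)]  |A|=888.2775
6. ⊥bis P5·P4 via (13.025,26.44): [(29.4699, 23.8483) (17.0336, 31.7292) (0, 9.2542) (0, 0) (28.7627, 0)]  |A|=686.2038
7. canonical 5-gon: [(29.4699, 23.8483) (17.0336, 31.7292) (0, 9.2542) (0, 0) (28.7627, 0)]
8. shoelace: 686.2038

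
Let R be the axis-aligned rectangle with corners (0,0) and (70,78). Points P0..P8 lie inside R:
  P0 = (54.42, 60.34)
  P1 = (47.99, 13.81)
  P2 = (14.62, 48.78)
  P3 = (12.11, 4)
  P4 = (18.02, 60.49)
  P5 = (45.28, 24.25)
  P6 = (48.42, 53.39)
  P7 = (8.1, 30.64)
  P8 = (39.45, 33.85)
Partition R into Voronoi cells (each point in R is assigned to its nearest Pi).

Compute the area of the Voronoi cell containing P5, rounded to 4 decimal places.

1. box [0,70]×[0,78]: [(0, 0) (70, 0) (70, 78) (0, 78)]
2. ⊥bis P5·P0 via (49.85,42.295): [(0, 54.9198) (0, 0) (70, 0) (70, 37.1919)]  |A|=3223.9094
3. ⊥bis P5·P1 via (46.635,19.03): [(0, 54.9198) (0, 6.9246) (70, 25.0951) (70, 37.1919)]  |A|=2103.2231
4. ⊥bis P5·P2 via (29.95,36.515): [(37.1481, 45.5118) (7.9207, 8.9806) (70, 25.0951) (70, 37.1919)]  |A|=1097.1282
5. ⊥bis P5·P3 via (28.695,14.125): [(37.1481, 45.5118) (21.4852, 25.9348) (28.5642, 14.3392) (70, 25.0951) (70, 37.1919)]  |A|=958.4738
6. ⊥bis P5·P4 via (31.65,42.37): [(37.1481, 45.5118) (21.4852, 25.9348) (28.5642, 14.3392) (70, 25.0951) (70, 37.1919)]  |A|=958.4738
7. ⊥bis P5·P6 via (46.85,38.82): [(32.9891, 40.3136) (21.4852, 25.9348) (28.5642, 14.3392) (70, 25.0951) (70, 36.3255)]  |A|=839.7525
8. ⊥bis P5·P7 via (26.69,27.445): [(32.9891, 40.3136) (27.7834, 33.807) (25.3441, 19.6139) (28.5642, 14.3392) (70, 25.0951) (70, 36.3255)]  |A|=804.6581
9. ⊥bis P5·P8 via (42.365,29.05): [(56.7043, 37.7581) (25.7452, 18.9569) (28.5642, 14.3392) (70, 25.0951) (70, 36.3255)]  |A|=506.4945
10. canonical 5-gon: [(56.7043, 37.7581) (25.7452, 18.9569) (28.5642, 14.3392) (70, 25.0951) (70, 36.3255)]
11. shoelace: 506.4945

Area of P5's cell: 506.4945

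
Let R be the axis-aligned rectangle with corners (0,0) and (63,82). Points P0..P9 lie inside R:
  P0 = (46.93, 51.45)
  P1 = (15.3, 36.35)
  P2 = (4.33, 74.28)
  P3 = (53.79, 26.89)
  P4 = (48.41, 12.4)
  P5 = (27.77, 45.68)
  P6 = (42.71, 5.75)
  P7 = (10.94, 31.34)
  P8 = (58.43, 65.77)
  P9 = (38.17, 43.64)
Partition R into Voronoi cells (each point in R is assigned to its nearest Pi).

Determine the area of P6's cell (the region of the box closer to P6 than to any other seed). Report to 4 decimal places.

Area of P6's cell: 496.1637

1. box [0,63]×[0,82]: [(0, 0) (63, 0) (63, 82) (0, 82)]
2. ⊥bis P6·P0 via (44.82,28.6): [(0, 32.7387) (0, 0) (63, 0) (63, 26.9212)]  |A|=1879.2892
3. ⊥bis P6·P1 via (29.005,21.05): [(38.124, 29.2183) (5.5052, 0) (63, 0) (63, 26.9212)]  |A|=1174.7979
4. ⊥bis P6·P2 via (23.52,40.015): [(38.124, 29.2183) (5.5052, 0) (63, 0) (63, 26.9212)]  |A|=1174.7979
5. ⊥bis P6·P3 via (48.25,16.32): [(32.7777, 24.4294) (5.5052, 0) (63, 0) (63, 8.5892)]  |A|=832.0743
6. ⊥bis P6·P4 via (45.56,9.075): [(30.2686, 22.1819) (5.5052, 0) (56.1475, 0)]  |A|=561.6712
7. ⊥bis P6·P5 via (35.24,25.715): [(30.2686, 22.1819) (5.5052, 0) (56.1475, 0)]  |A|=561.6712
8. ⊥bis P6·P7 via (26.825,18.545): [(30.2686, 22.1819) (28.4223, 20.528) (11.8874, 0) (56.1475, 0)]  |A|=496.1637
9. ⊥bis P6·P8 via (50.57,35.76): [(30.2686, 22.1819) (28.4223, 20.528) (11.8874, 0) (56.1475, 0)]  |A|=496.1637
10. ⊥bis P6·P9 via (40.44,24.695): [(30.2686, 22.1819) (28.4223, 20.528) (11.8874, 0) (56.1475, 0)]  |A|=496.1637
11. canonical 4-gon: [(30.2686, 22.1819) (28.4223, 20.528) (11.8874, 0) (56.1475, 0)]
12. shoelace: 496.1637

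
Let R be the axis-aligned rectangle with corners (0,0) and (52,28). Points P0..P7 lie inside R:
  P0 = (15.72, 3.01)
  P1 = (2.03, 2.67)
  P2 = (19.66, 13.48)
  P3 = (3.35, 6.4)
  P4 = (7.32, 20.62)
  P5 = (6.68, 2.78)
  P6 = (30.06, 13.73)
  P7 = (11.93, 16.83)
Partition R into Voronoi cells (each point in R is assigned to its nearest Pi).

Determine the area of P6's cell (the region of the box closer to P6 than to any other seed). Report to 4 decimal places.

1. box [0,52]×[0,28]: [(0, 0) (52, 0) (52, 28) (0, 28)]
2. ⊥bis P6·P0 via (22.89,8.37): [(29.1471, 0) (52, 0) (52, 28) (8.2154, 28)]  |A|=932.9252
3. ⊥bis P6·P1 via (16.045,8.2): [(8.2513, 27.952) (29.1471, 0) (52, 0) (52, 28) (8.2324, 28)]  |A|=932.9248
4. ⊥bis P6·P2 via (24.86,13.605): [(25.0555, 5.4733) (29.1471, 0) (52, 0) (52, 28) (24.514, 28)]  |A|=749.3487
5. ⊥bis P6·P3 via (16.705,10.065): [(25.0555, 5.4733) (29.1471, 0) (52, 0) (52, 28) (24.514, 28)]  |A|=749.3487
6. ⊥bis P6·P4 via (18.69,17.175): [(25.0555, 5.4733) (29.1471, 0) (52, 0) (52, 28) (24.514, 28)]  |A|=749.3487
7. ⊥bis P6·P5 via (18.37,8.255): [(25.0555, 5.4733) (29.1471, 0) (52, 0) (52, 28) (24.514, 28)]  |A|=749.3487
8. ⊥bis P6·P7 via (20.995,15.28): [(25.0555, 5.4733) (29.1471, 0) (52, 0) (52, 28) (24.514, 28)]  |A|=749.3487
9. canonical 5-gon: [(25.0555, 5.4733) (29.1471, 0) (52, 0) (52, 28) (24.514, 28)]
10. shoelace: 749.3487

Area of P6's cell: 749.3487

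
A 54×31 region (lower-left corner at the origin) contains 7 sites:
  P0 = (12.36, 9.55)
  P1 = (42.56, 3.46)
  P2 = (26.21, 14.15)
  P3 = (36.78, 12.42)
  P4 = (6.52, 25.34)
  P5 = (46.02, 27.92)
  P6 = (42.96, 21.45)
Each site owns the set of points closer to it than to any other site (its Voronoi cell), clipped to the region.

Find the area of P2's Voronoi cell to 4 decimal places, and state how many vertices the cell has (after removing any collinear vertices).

Area of P2's cell: 347.3068 (7 vertices)

1. box [0,54]×[0,31]: [(0, 0) (54, 0) (54, 31) (0, 31)]
2. ⊥bis P2·P0 via (19.285,11.85): [(23.2207, 0) (54, 0) (54, 31) (12.9247, 31)]  |A|=1113.7455
3. ⊥bis P2·P1 via (34.385,8.805): [(23.2207, 0) (28.6281, 0) (48.8966, 31) (12.9247, 31)]  |A|=641.3781
4. ⊥bis P2·P3 via (31.495,13.285): [(23.2207, 0) (28.6281, 0) (29.5519, 1.4129) (34.3944, 31) (12.9247, 31)]  |A|=426.8397
5. ⊥bis P2·P4 via (16.365,19.745): [(16.553, 20.0758) (23.2207, 0) (28.6281, 0) (29.5519, 1.4129) (34.3944, 31) (22.7613, 31)]  |A|=373.111
6. ⊥bis P2·P5 via (36.115,21.035): [(16.553, 20.0758) (23.2207, 0) (28.6281, 0) (29.5519, 1.4129) (33.4022, 24.9377) (29.1883, 31) (22.7613, 31)]  |A|=357.3305
7. ⊥bis P2·P6 via (34.585,17.8): [(16.553, 20.0758) (23.2207, 0) (28.6281, 0) (29.5519, 1.4129) (32.8758, 21.7217) (28.8322, 31) (22.7613, 31)]  |A|=347.3068
8. canonical 7-gon: [(16.553, 20.0758) (23.2207, 0) (28.6281, 0) (29.5519, 1.4129) (32.8758, 21.7217) (28.8322, 31) (22.7613, 31)]
9. shoelace: 347.3068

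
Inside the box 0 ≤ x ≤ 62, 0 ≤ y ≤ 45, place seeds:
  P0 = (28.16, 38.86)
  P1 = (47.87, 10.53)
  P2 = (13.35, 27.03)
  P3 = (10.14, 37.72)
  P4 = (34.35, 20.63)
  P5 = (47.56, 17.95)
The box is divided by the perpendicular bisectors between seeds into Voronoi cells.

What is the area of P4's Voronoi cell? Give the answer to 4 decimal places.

1. box [0,62]×[0,45]: [(0, 0) (62, 0) (62, 45) (0, 45)]
2. ⊥bis P4·P0 via (31.255,29.745): [(0, 19.1324) (0, 0) (62, 0) (62, 40.1845)]  |A|=1838.8217
3. ⊥bis P4·P1 via (41.11,15.58): [(58.6377, 39.0428) (0, 19.1324) (0, 0) (29.4711, 0)]  |A|=1136.2555
4. ⊥bis P4·P2 via (23.85,23.83): [(58.6377, 39.0428) (25.006, 27.6232) (16.5875, 0) (29.4711, 0)]  |A|=667.9437
5. ⊥bis P4·P3 via (22.245,29.175): [(58.6377, 39.0428) (25.006, 27.6232) (16.5875, 0) (29.4711, 0)]  |A|=667.9437
6. ⊥bis P4·P5 via (40.955,19.29): [(39.8639, 13.912) (43.9506, 34.0558) (25.006, 27.6232) (16.5875, 0) (29.4711, 0)]  |A|=530.2073
7. canonical 5-gon: [(39.8639, 13.912) (43.9506, 34.0558) (25.006, 27.6232) (16.5875, 0) (29.4711, 0)]
8. shoelace: 530.2073

Area of P4's cell: 530.2073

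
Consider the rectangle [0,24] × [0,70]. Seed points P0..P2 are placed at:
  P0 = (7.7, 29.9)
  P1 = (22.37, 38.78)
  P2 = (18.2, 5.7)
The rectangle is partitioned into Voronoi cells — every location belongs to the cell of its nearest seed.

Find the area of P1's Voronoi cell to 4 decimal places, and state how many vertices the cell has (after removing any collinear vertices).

1. box [0,24]×[0,70]: [(0, 0) (24, 0) (24, 70) (0, 70)]
2. ⊥bis P1·P0 via (15.035,34.34): [(0, 59.1782) (24, 19.5296) (24, 70) (0, 70)]  |A|=735.5064
3. ⊥bis P1·P2 via (20.285,22.24): [(0, 59.1782) (22.5307, 21.9569) (24, 21.7717) (24, 70) (0, 70)]  |A|=733.8592
4. canonical 5-gon: [(0, 59.1782) (22.5307, 21.9569) (24, 21.7717) (24, 70) (0, 70)]
5. shoelace: 733.8592

Area of P1's cell: 733.8592 (5 vertices)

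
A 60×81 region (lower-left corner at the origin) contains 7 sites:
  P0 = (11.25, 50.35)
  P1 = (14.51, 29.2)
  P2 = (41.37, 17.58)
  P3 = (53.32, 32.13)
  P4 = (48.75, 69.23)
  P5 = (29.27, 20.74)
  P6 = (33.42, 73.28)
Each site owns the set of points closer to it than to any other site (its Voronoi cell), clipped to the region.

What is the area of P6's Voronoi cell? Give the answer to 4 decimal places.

1. box [0,60]×[0,81]: [(0, 0) (60, 0) (60, 81) (0, 81)]
2. ⊥bis P6·P0 via (22.335,61.815): [(60, 25.3984) (60, 81) (2.4923, 81)]  |A|=1598.7598
3. ⊥bis P6·P1 via (23.965,51.24): [(40.6961, 44.0625) (60, 35.7812) (60, 81) (2.4923, 81)]  |A|=1498.5448
4. ⊥bis P6·P2 via (37.395,45.43): [(39.039, 45.6646) (60, 48.6564) (60, 81) (2.4923, 81)]  |A|=1355.0043
5. ⊥bis P6·P3 via (43.37,52.705): [(35.6291, 48.9615) (60, 60.7472) (60, 81) (2.4923, 81)]  |A|=1168.0184
6. ⊥bis P6·P4 via (41.085,71.255): [(35.2836, 49.2956) (43.6595, 81) (2.4923, 81)]  |A|=652.5908
7. ⊥bis P6·P5 via (31.345,47.01): [(35.2836, 49.2956) (43.6595, 81) (2.4923, 81)]  |A|=652.5908
8. canonical 3-gon: [(35.2836, 49.2956) (43.6595, 81) (2.4923, 81)]
9. shoelace: 652.5908

Area of P6's cell: 652.5908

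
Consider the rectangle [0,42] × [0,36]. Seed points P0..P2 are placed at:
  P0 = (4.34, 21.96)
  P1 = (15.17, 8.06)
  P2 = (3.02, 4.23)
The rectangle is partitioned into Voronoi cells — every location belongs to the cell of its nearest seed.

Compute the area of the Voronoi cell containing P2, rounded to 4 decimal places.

1. box [0,42]×[0,36]: [(0, 0) (42, 0) (42, 36) (0, 36)]
2. ⊥bis P2·P0 via (3.68,13.095): [(0, 13.369) (0, 0) (42, 0) (42, 10.2421)]  |A|=495.832
3. ⊥bis P2·P1 via (9.095,6.145): [(6.9817, 12.8492) (0, 13.369) (0, 0) (11.0321, 0)]  |A|=117.5454
4. canonical 4-gon: [(6.9817, 12.8492) (0, 13.369) (0, 0) (11.0321, 0)]
5. shoelace: 117.5454

Area of P2's cell: 117.5454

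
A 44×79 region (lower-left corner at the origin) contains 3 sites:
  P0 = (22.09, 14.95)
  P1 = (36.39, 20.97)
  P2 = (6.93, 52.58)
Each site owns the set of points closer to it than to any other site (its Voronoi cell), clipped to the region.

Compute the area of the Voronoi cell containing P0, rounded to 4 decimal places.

Area of P0's cell: 971.4285

1. box [0,44]×[0,79]: [(0, 0) (44, 0) (44, 79) (0, 79)]
2. ⊥bis P0·P1 via (29.24,17.96): [(0, 0) (36.8008, 0) (3.5434, 79) (0, 79)]  |A|=1593.5968
3. ⊥bis P0·P2 via (14.51,33.765): [(0, 27.9194) (0, 0) (36.8008, 0) (21.4153, 36.5469)]  |A|=971.4285
4. canonical 4-gon: [(0, 27.9194) (0, 0) (36.8008, 0) (21.4153, 36.5469)]
5. shoelace: 971.4285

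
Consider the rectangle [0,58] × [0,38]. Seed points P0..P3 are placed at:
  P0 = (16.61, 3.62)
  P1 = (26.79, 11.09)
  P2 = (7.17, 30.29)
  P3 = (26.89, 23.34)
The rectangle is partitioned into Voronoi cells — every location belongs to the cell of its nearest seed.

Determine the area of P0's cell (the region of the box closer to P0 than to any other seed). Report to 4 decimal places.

Area of P0's cell: 329.9361

1. box [0,58]×[0,38]: [(0, 0) (58, 0) (58, 38) (0, 38)]
2. ⊥bis P0·P1 via (21.7,7.355): [(0, 36.9274) (0, 0) (27.097, 0)]  |A|=500.3119
3. ⊥bis P0·P2 via (11.89,16.955): [(14.0854, 17.7321) (0, 12.7465) (0, 0) (27.097, 0)]  |A|=330.0128
4. ⊥bis P0·P3 via (21.75,13.48): [(14.3902, 17.3166) (13.7923, 17.6283) (0, 12.7465) (0, 0) (27.097, 0)]  |A|=329.9361
5. canonical 5-gon: [(14.3902, 17.3166) (13.7923, 17.6283) (0, 12.7465) (0, 0) (27.097, 0)]
6. shoelace: 329.9361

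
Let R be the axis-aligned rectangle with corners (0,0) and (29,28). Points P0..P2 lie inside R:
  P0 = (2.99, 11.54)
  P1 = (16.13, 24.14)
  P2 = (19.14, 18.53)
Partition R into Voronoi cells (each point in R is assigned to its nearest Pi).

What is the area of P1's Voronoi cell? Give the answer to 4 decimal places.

1. box [0,29]×[0,28]: [(0, 0) (29, 0) (29, 28) (0, 28)]
2. ⊥bis P1·P0 via (9.56,17.84): [(0, 27.8097) (26.6668, 0) (29, 0) (29, 28) (0, 28)]  |A|=441.2013
3. ⊥bis P1·P2 via (17.635,21.335): [(0, 27.8097) (10.0903, 17.287) (29, 27.4328) (29, 28) (0, 28)]  |A|=161.6619
4. canonical 5-gon: [(0, 27.8097) (10.0903, 17.287) (29, 27.4328) (29, 28) (0, 28)]
5. shoelace: 161.6619

Area of P1's cell: 161.6619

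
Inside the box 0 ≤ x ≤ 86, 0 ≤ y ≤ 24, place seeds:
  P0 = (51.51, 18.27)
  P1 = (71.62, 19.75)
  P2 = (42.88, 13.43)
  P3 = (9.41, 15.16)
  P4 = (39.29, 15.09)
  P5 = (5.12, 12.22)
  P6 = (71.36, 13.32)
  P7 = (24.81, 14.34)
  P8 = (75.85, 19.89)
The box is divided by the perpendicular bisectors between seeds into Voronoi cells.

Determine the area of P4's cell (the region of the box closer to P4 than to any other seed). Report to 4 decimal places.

Area of P4's cell: 185.3518

1. box [0,86]×[0,24]: [(0, 0) (86, 0) (86, 24) (0, 24)]
2. ⊥bis P4·P0 via (45.4,16.68): [(0, 0) (49.7406, 0) (43.4951, 24) (0, 24)]  |A|=1118.8289
3. ⊥bis P4·P1 via (55.455,17.42): [(0, 0) (49.7406, 0) (43.4951, 24) (0, 24)]  |A|=1118.8289
4. ⊥bis P4·P2 via (41.085,14.26): [(0, 0) (34.4912, 0) (44.2491, 21.1028) (43.4951, 24) (0, 24)]  |A|=957.9268
5. ⊥bis P4·P3 via (24.35,15.125): [(24.3146, 0) (34.4912, 0) (44.2491, 21.1028) (43.4951, 24) (24.3708, 24)]  |A|=373.7025
6. ⊥bis P4·P5 via (22.205,13.655): [(24.3146, 0) (34.4912, 0) (44.2491, 21.1028) (43.4951, 24) (24.3708, 24)]  |A|=373.7025
7. ⊥bis P4·P6 via (55.325,14.205): [(24.3146, 0) (34.4912, 0) (44.2491, 21.1028) (43.4951, 24) (24.3708, 24)]  |A|=373.7025
8. ⊥bis P4·P7 via (32.05,14.715): [(32.8122, 0) (34.4912, 0) (44.2491, 21.1028) (43.4951, 24) (31.5691, 24)]  |A|=185.3518
9. ⊥bis P4·P8 via (57.57,17.49): [(32.8122, 0) (34.4912, 0) (44.2491, 21.1028) (43.4951, 24) (31.5691, 24)]  |A|=185.3518
10. canonical 5-gon: [(32.8122, 0) (34.4912, 0) (44.2491, 21.1028) (43.4951, 24) (31.5691, 24)]
11. shoelace: 185.3518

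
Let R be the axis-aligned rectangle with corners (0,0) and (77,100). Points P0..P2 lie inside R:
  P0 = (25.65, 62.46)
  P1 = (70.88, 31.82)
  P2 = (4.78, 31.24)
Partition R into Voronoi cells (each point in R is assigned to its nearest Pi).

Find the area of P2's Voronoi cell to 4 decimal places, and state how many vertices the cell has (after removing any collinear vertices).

1. box [0,77]×[0,100]: [(0, 0) (77, 0) (77, 100) (0, 100)]
2. ⊥bis P2·P0 via (15.215,46.85): [(0, 57.0209) (0, 0) (77, 0) (77, 5.5479)]  |A|=2408.899
3. ⊥bis P2·P1 via (37.83,31.53): [(37.8282, 31.7335) (0, 57.0209) (0, 0) (38.1067, 0)]  |A|=1683.1288
4. canonical 4-gon: [(37.8282, 31.7335) (0, 57.0209) (0, 0) (38.1067, 0)]
5. shoelace: 1683.1288

Area of P2's cell: 1683.1288 (4 vertices)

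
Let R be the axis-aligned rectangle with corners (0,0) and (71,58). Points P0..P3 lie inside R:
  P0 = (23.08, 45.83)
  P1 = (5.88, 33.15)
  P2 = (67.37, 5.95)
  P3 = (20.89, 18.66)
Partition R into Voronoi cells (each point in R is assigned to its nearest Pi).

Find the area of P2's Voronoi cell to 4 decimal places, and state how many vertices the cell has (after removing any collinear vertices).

1. box [0,71]×[0,58]: [(0, 0) (71, 0) (71, 58) (0, 58)]
2. ⊥bis P2·P0 via (45.225,25.89): [(21.9129, 0) (71, 0) (71, 54.5152)]  |A|=1337.9978
3. ⊥bis P2·P1 via (36.625,19.55): [(33.833, 13.2383) (27.9771, 0) (71, 0) (71, 54.5152)]  |A|=1297.8581
4. ⊥bis P2·P3 via (44.13,12.305): [(48.9874, 30.0685) (40.7652, 0) (71, 0) (71, 54.5152)]  |A|=1054.5677
5. canonical 4-gon: [(48.9874, 30.0685) (40.7652, 0) (71, 0) (71, 54.5152)]
6. shoelace: 1054.5677

Area of P2's cell: 1054.5677 (4 vertices)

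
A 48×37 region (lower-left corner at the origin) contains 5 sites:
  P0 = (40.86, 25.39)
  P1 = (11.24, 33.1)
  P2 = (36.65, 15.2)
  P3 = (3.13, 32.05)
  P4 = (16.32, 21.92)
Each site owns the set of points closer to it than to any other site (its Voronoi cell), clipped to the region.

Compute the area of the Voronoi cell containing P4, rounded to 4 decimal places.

Area of P4's cell: 654.8391

1. box [0,48]×[0,37]: [(0, 0) (48, 0) (48, 37) (0, 37)]
2. ⊥bis P4·P0 via (28.59,23.655): [(0, 0) (31.9349, 0) (26.703, 37) (0, 37)]  |A|=1084.8003
3. ⊥bis P4·P1 via (13.78,27.51): [(0, 21.2486) (0, 0) (31.9349, 0) (27.1837, 33.6004)]  |A|=825.3201
4. ⊥bis P4·P2 via (26.485,18.56): [(0, 21.2486) (0, 0) (20.3501, 0) (28.4639, 24.5468) (27.1837, 33.6004)]  |A|=683.1355
5. ⊥bis P4·P3 via (9.725,26.985): [(8.1708, 24.9613) (0, 14.3223) (0, 0) (20.3501, 0) (28.4639, 24.5468) (27.1837, 33.6004)]  |A|=654.8391
6. canonical 6-gon: [(8.1708, 24.9613) (0, 14.3223) (0, 0) (20.3501, 0) (28.4639, 24.5468) (27.1837, 33.6004)]
7. shoelace: 654.8391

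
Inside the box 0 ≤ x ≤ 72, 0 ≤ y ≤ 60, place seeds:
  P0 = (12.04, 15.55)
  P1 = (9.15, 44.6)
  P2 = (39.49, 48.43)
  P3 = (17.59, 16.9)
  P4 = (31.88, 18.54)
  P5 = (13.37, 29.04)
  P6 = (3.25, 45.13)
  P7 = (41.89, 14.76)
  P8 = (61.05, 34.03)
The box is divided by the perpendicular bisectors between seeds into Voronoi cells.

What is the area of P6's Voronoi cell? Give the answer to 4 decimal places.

Area of P6's cell: 168.7301

1. box [0,72]×[0,60]: [(0, 0) (72, 0) (72, 60) (0, 60)]
2. ⊥bis P6·P0 via (7.645,30.34): [(0, 28.0682) (72, 49.4637) (72, 60) (0, 60)]  |A|=1528.8495
3. ⊥bis P6·P1 via (6.2,44.865): [(0, 28.0682) (4.8198, 29.5005) (7.5596, 60) (0, 60)]  |A|=192.2343
4. ⊥bis P6·P2 via (21.37,46.78): [(0, 28.0682) (4.8198, 29.5005) (7.5596, 60) (0, 60)]  |A|=192.2343
5. ⊥bis P6·P3 via (10.42,31.015): [(0, 28.0682) (4.8198, 29.5005) (7.5596, 60) (0, 60)]  |A|=192.2343
6. ⊥bis P6·P4 via (17.565,31.835): [(0, 28.0682) (4.8198, 29.5005) (7.5596, 60) (0, 60)]  |A|=192.2343
7. ⊥bis P6·P5 via (8.31,37.085): [(0, 31.8583) (5.3329, 35.2125) (7.5596, 60) (0, 60)]  |A|=168.7301
8. ⊥bis P6·P7 via (22.57,29.945): [(0, 31.8583) (5.3329, 35.2125) (7.5596, 60) (0, 60)]  |A|=168.7301
9. ⊥bis P6·P8 via (32.15,39.58): [(0, 31.8583) (5.3329, 35.2125) (7.5596, 60) (0, 60)]  |A|=168.7301
10. canonical 4-gon: [(0, 31.8583) (5.3329, 35.2125) (7.5596, 60) (0, 60)]
11. shoelace: 168.7301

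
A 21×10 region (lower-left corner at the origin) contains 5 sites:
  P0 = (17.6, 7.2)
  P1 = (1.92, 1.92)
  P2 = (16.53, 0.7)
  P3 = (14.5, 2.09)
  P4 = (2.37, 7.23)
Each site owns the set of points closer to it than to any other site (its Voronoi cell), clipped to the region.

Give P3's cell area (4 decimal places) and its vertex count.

1. box [0,21]×[0,10]: [(0, 0) (21, 0) (21, 10) (0, 10)]
2. ⊥bis P3·P0 via (16.05,4.645): [(0, 0) (21, 0) (21, 1.6421) (7.2229, 10) (0, 10)]  |A|=152.4259
3. ⊥bis P3·P1 via (8.21,2.005): [(8.2371, 0) (21, 0) (21, 1.6421) (8.1092, 9.4623)]  |A|=70.967
4. ⊥bis P3·P2 via (15.515,1.395): [(8.2371, 0) (14.5598, 0) (17.2443, 3.9205) (8.1092, 9.4623)]  |A|=55.259
5. ⊥bis P3·P4 via (8.435,4.66): [(8.1822, 4.0634) (8.2371, 0) (14.5598, 0) (17.2443, 3.9205) (9.9872, 8.323)]  |A|=50.2311
6. canonical 5-gon: [(8.1822, 4.0634) (8.2371, 0) (14.5598, 0) (17.2443, 3.9205) (9.9872, 8.323)]
7. shoelace: 50.2311

Area of P3's cell: 50.2311 (5 vertices)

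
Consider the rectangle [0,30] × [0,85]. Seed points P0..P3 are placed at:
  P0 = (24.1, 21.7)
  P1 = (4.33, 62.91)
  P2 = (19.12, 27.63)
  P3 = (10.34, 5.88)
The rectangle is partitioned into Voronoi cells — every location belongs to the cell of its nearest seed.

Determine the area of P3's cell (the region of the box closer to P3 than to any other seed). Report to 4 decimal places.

Area of P3's cell: 432.1489

1. box [0,30]×[0,85]: [(0, 0) (30, 0) (30, 85) (0, 85)]
2. ⊥bis P3·P0 via (17.22,13.79): [(0, 28.7677) (0, 0) (30, 0) (30, 2.6741)]  |A|=471.6277
3. ⊥bis P3·P1 via (7.335,34.395): [(0, 28.7677) (0, 0) (30, 0) (30, 2.6741)]  |A|=471.6277
4. ⊥bis P3·P2 via (14.73,16.755): [(13.0153, 17.4472) (0, 22.7012) (0, 0) (30, 0) (30, 2.6741)]  |A|=432.1489
5. canonical 5-gon: [(13.0153, 17.4472) (0, 22.7012) (0, 0) (30, 0) (30, 2.6741)]
6. shoelace: 432.1489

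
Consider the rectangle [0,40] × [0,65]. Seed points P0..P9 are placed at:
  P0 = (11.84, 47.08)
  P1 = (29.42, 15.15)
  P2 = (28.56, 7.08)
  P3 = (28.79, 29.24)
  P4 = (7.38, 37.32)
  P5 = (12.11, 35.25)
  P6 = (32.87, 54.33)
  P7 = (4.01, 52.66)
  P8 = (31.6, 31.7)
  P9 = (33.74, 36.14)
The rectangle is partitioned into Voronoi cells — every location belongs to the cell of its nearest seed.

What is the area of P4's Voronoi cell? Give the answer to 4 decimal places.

1. box [0,40]×[0,65]: [(0, 0) (40, 0) (40, 65) (0, 65)]
2. ⊥bis P4·P0 via (9.61,42.2): [(0, 46.5915) (0, 0) (40, 0) (40, 28.3128)]  |A|=1498.0844
3. ⊥bis P4·P1 via (18.4,26.235): [(26.6339, 34.4206) (0, 46.5915) (0, 7.9429)]  |A|=514.6812
4. ⊥bis P4·P2 via (17.97,22.2): [(5.6886, 13.5982) (26.6339, 34.4206) (0, 46.5915) (0, 9.6139)]  |A|=509.9284
5. ⊥bis P4·P3 via (18.085,33.28): [(5.6886, 13.5982) (13.6406, 21.5035) (19.7096, 37.5848) (0, 46.5915) (0, 9.6139)]  |A|=444.651
6. ⊥bis P4·P5 via (9.745,36.285): [(11.8797, 41.1628) (0, 46.5915) (0, 14.0174)]  |A|=193.4846
7. ⊥bis P4·P6 via (20.125,45.825): [(11.8797, 41.1628) (0, 46.5915) (0, 14.0174)]  |A|=193.4846
8. ⊥bis P4·P7 via (5.695,44.99): [(11.8797, 41.1628) (4.2157, 44.665) (0, 43.7389) (0, 14.0174)]  |A|=187.4719
9. ⊥bis P4·P8 via (19.49,34.51): [(11.8797, 41.1628) (4.2157, 44.665) (0, 43.7389) (0, 14.0174)]  |A|=187.4719
10. ⊥bis P4·P9 via (20.56,36.73): [(11.8797, 41.1628) (4.2157, 44.665) (0, 43.7389) (0, 14.0174)]  |A|=187.4719
11. canonical 4-gon: [(11.8797, 41.1628) (4.2157, 44.665) (0, 43.7389) (0, 14.0174)]
12. shoelace: 187.4719

Area of P4's cell: 187.4719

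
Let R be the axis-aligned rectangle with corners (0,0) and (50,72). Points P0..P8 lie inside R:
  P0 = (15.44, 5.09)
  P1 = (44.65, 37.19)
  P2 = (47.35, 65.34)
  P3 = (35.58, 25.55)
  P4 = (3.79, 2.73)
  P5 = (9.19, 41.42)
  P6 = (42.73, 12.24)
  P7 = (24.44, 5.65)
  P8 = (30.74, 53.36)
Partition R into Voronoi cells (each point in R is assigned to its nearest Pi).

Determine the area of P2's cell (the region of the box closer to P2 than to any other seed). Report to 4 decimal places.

1. box [0,50]×[0,72]: [(0, 0) (50, 0) (50, 72) (0, 72)]
2. ⊥bis P2·P0 via (31.395,35.215): [(0, 51.8426) (50, 25.3613) (50, 72) (0, 72)]  |A|=1669.9019
3. ⊥bis P2·P1 via (46,51.265): [(0, 55.6771) (50, 50.8813) (50, 72) (0, 72)]  |A|=936.0395
4. ⊥bis P2·P3 via (41.465,45.445): [(0, 57.7105) (10.1726, 54.7014) (50, 50.8813) (50, 72) (0, 72)]  |A|=925.697
5. ⊥bis P2·P4 via (25.57,34.035): [(0, 57.7105) (10.1726, 54.7014) (50, 50.8813) (50, 72) (0, 72)]  |A|=925.697
6. ⊥bis P2·P5 via (28.27,53.38): [(28.5464, 52.9391) (50, 50.8813) (50, 72) (16.5983, 72)]  |A|=544.8692
7. ⊥bis P2·P6 via (45.04,38.79): [(28.5464, 52.9391) (50, 50.8813) (50, 72) (16.5983, 72)]  |A|=544.8692
8. ⊥bis P2·P7 via (35.895,35.495): [(28.5464, 52.9391) (50, 50.8813) (50, 72) (16.5983, 72)]  |A|=544.8692
9. ⊥bis P2·P8 via (39.045,59.35): [(44.7928, 51.3808) (50, 50.8813) (50, 72) (29.9212, 72)]  |A|=261.9894
10. canonical 4-gon: [(44.7928, 51.3808) (50, 50.8813) (50, 72) (29.9212, 72)]
11. shoelace: 261.9894

Area of P2's cell: 261.9894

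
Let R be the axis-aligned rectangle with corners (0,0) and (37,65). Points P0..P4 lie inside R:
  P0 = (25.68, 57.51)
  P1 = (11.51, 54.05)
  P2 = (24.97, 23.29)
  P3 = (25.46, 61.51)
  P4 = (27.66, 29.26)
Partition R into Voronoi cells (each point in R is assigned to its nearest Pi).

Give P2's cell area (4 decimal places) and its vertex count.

Area of P2's cell: 1071.2719 (5 vertices)

1. box [0,37]×[0,65]: [(0, 0) (37, 0) (37, 65) (0, 65)]
2. ⊥bis P2·P0 via (25.325,40.4): [(0, 40.9254) (0, 0) (37, 0) (37, 40.1578)]  |A|=1500.0394
3. ⊥bis P2·P1 via (18.24,38.67): [(22.3353, 40.462) (0, 30.6885) (0, 0) (37, 0) (37, 40.1578)]  |A|=1385.7169
4. ⊥bis P2·P3 via (25.215,42.4): [(22.3353, 40.462) (0, 30.6885) (0, 0) (37, 0) (37, 40.1578)]  |A|=1385.7169
5. ⊥bis P2·P4 via (26.315,26.275): [(8.3809, 34.3559) (0, 30.6885) (0, 0) (37, 0) (37, 21.4605)]  |A|=1071.2719
6. canonical 5-gon: [(8.3809, 34.3559) (0, 30.6885) (0, 0) (37, 0) (37, 21.4605)]
7. shoelace: 1071.2719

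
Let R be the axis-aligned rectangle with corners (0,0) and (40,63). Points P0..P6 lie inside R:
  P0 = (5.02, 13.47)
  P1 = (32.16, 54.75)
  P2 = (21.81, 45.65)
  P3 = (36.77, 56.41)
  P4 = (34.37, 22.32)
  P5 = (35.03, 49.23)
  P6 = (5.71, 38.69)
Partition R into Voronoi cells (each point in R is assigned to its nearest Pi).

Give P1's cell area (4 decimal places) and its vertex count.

1. box [0,40]×[0,63]: [(0, 0) (40, 0) (40, 63) (0, 63)]
2. ⊥bis P1·P0 via (18.59,34.11): [(0, 46.3322) (40, 20.0338) (40, 63) (0, 63)]  |A|=1192.6808
3. ⊥bis P1·P2 via (26.985,50.2): [(40, 35.3972) (40, 63) (15.7309, 63)]  |A|=334.9473
4. ⊥bis P1·P3 via (34.465,55.58): [(40, 35.3972) (40, 40.2087) (31.7932, 63) (15.7309, 63)]  |A|=241.425
5. ⊥bis P1·P4 via (33.265,38.535): [(37.0164, 38.7906) (40, 38.994) (40, 40.2087) (31.7932, 63) (15.7309, 63)]  |A|=236.0594
6. ⊥bis P1·P5 via (33.595,51.99): [(27.9786, 49.0699) (35.4167, 52.9371) (31.7932, 63) (15.7309, 63)]  |A|=156.305
7. ⊥bis P1·P6 via (18.935,46.72): [(27.9786, 49.0699) (35.4167, 52.9371) (31.7932, 63) (15.7309, 63)]  |A|=156.305
8. canonical 4-gon: [(27.9786, 49.0699) (35.4167, 52.9371) (31.7932, 63) (15.7309, 63)]
9. shoelace: 156.305

Area of P1's cell: 156.3050 (4 vertices)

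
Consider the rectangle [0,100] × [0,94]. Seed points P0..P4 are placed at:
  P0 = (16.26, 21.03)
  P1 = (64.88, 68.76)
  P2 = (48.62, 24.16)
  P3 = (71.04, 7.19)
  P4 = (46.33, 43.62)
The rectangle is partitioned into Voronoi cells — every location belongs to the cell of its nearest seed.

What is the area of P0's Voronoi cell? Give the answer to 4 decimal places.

1. box [0,100]×[0,94]: [(0, 0) (100, 0) (100, 94) (0, 94)]
2. ⊥bis P0·P1 via (40.57,44.895): [(0, 86.2215) (0, 0) (84.6432, 0)]  |A|=3649.0309
3. ⊥bis P0·P2 via (32.44,22.595): [(29.1587, 56.5191) (0, 86.2215) (0, 0) (34.6255, 0)]  |A|=2235.5541
4. ⊥bis P0·P3 via (43.65,14.11): [(29.1587, 56.5191) (0, 86.2215) (0, 0) (34.6255, 0)]  |A|=2235.5541
5. ⊥bis P0·P4 via (31.295,32.325): [(31.529, 32.0135) (0, 73.9824) (0, 0) (34.6255, 0)]  |A|=1720.5374
6. canonical 4-gon: [(31.529, 32.0135) (0, 73.9824) (0, 0) (34.6255, 0)]
7. shoelace: 1720.5374

Area of P0's cell: 1720.5374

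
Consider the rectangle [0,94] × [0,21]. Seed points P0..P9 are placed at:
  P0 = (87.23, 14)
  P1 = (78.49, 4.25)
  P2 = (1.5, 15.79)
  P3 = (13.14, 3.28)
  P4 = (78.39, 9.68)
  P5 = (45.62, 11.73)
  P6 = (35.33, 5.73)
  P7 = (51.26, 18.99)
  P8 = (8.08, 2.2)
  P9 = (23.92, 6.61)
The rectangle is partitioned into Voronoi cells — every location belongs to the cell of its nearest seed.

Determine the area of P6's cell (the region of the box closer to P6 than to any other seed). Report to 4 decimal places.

1. box [0,94]×[0,21]: [(0, 0) (94, 0) (94, 21) (0, 21)]
2. ⊥bis P6·P0 via (61.28,9.865): [(0, 0) (62.8519, 0) (59.5057, 21) (0, 21)]  |A|=1284.7551
3. ⊥bis P6·P1 via (56.91,4.99): [(0, 0) (56.7389, 0) (57.459, 21) (0, 21)]  |A|=1199.0778
4. ⊥bis P6·P2 via (18.415,10.76): [(15.2153, 0) (56.7389, 0) (57.459, 21) (21.4601, 21)]  |A|=813.9864
5. ⊥bis P6·P3 via (24.235,4.505): [(24.7324, 0) (56.7389, 0) (57.459, 21) (22.4138, 21)]  |A|=704.0429
6. ⊥bis P6·P4 via (56.86,7.705): [(24.7324, 0) (56.7389, 0) (56.9642, 6.5695) (55.6404, 21) (22.4138, 21)]  |A|=690.9214
7. ⊥bis P6·P5 via (40.475,8.73): [(24.7324, 0) (45.5654, 0) (33.3205, 21) (22.4138, 21)]  |A|=333.2666
8. ⊥bis P6·P7 via (43.295,12.36): [(24.7324, 0) (45.5654, 0) (33.3205, 21) (22.4138, 21)]  |A|=333.2666
9. ⊥bis P6·P8 via (21.705,3.965): [(24.7324, 0) (45.5654, 0) (33.3205, 21) (22.4138, 21)]  |A|=333.2666
10. ⊥bis P6·P9 via (29.625,6.17): [(29.1491, 0) (45.5654, 0) (33.3205, 21) (30.7688, 21)]  |A|=199.1635
11. canonical 4-gon: [(29.1491, 0) (45.5654, 0) (33.3205, 21) (30.7688, 21)]
12. shoelace: 199.1635

Area of P6's cell: 199.1635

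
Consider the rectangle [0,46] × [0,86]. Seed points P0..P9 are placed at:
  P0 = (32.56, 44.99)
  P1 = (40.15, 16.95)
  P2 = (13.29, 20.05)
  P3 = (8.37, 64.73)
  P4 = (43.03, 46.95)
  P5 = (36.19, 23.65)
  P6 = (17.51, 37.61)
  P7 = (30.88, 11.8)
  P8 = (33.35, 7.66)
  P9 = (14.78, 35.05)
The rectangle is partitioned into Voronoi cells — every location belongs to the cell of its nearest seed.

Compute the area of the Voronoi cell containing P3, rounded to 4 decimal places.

1. box [0,46]×[0,86]: [(0, 0) (46, 0) (46, 86) (0, 86)]
2. ⊥bis P3·P0 via (20.465,54.86): [(0, 29.7816) (45.8765, 86) (0, 86)]  |A|=1289.5519
3. ⊥bis P3·P1 via (24.26,40.84): [(0, 29.7816) (45.8765, 86) (0, 86)]  |A|=1289.5519
4. ⊥bis P3·P2 via (10.83,42.39): [(0, 41.1974) (10.2356, 42.3245) (45.8765, 86) (0, 86)]  |A|=1231.1279
5. ⊥bis P3·P4 via (25.7,55.84): [(0, 41.1974) (10.2356, 42.3245) (33.2076, 70.4752) (41.1716, 86) (0, 86)]  |A|=1194.6065
6. ⊥bis P3·P5 via (22.28,44.19): [(0, 41.1974) (10.2356, 42.3245) (33.2076, 70.4752) (41.1716, 86) (0, 86)]  |A|=1194.6065
7. ⊥bis P3·P6 via (12.94,51.17): [(0, 46.809) (19.1661, 53.2683) (33.2076, 70.4752) (41.1716, 86) (0, 86)]  |A|=1089.8558
8. ⊥bis P3·P7 via (19.625,38.265): [(0, 46.809) (19.1661, 53.2683) (33.2076, 70.4752) (41.1716, 86) (0, 86)]  |A|=1089.8558
9. ⊥bis P3·P8 via (20.86,36.195): [(0, 46.809) (19.1661, 53.2683) (33.2076, 70.4752) (41.1716, 86) (0, 86)]  |A|=1089.8558
10. ⊥bis P3·P9 via (11.575,49.89): [(0, 47.3901) (4.8012, 48.4271) (19.1661, 53.2683) (33.2076, 70.4752) (41.1716, 86) (0, 86)]  |A|=1088.4606
11. canonical 6-gon: [(0, 47.3901) (4.8012, 48.4271) (19.1661, 53.2683) (33.2076, 70.4752) (41.1716, 86) (0, 86)]
12. shoelace: 1088.4606

Area of P3's cell: 1088.4606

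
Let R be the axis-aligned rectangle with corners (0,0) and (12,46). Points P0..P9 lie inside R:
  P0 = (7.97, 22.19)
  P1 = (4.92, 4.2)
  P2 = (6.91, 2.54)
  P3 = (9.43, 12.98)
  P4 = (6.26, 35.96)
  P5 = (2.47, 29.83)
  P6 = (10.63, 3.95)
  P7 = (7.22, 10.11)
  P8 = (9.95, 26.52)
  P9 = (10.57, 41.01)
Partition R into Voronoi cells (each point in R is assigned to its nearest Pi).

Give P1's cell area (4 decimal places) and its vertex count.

1. box [0,12]×[0,46]: [(0, 0) (12, 0) (12, 46) (0, 46)]
2. ⊥bis P1·P0 via (6.445,13.195): [(0, 14.2877) (0, 0) (12, 0) (12, 12.2532)]  |A|=159.2453
3. ⊥bis P1·P2 via (5.915,3.37): [(0, 14.2877) (0, 0) (3.1038, 0) (12, 10.6647) (12, 12.2532)]  |A|=111.8081
4. ⊥bis P1·P3 via (7.175,8.59): [(0, 12.2756) (0, 0) (3.1038, 0) (9.3412, 7.4773)]  |A|=68.9384
5. ⊥bis P1·P4 via (5.59,20.08): [(0, 12.2756) (0, 0) (3.1038, 0) (9.3412, 7.4773)]  |A|=68.9384
6. ⊥bis P1·P5 via (3.695,17.015): [(0, 12.2756) (0, 0) (3.1038, 0) (9.3412, 7.4773)]  |A|=68.9384
7. ⊥bis P1·P6 via (7.775,4.075): [(7.9551, 8.1893) (0, 12.2756) (0, 0) (3.1038, 0) (7.8455, 5.6842)]  |A|=67.1633
8. ⊥bis P1·P7 via (6.07,7.155): [(7.879, 6.451) (0, 9.5173) (0, 0) (3.1038, 0) (7.8455, 5.6842)]  |A|=49.2272
9. ⊥bis P1·P8 via (7.435,15.36): [(7.879, 6.451) (0, 9.5173) (0, 0) (3.1038, 0) (7.8455, 5.6842)]  |A|=49.2272
10. ⊥bis P1·P9 via (7.745,22.605): [(7.879, 6.451) (0, 9.5173) (0, 0) (3.1038, 0) (7.8455, 5.6842)]  |A|=49.2272
11. canonical 5-gon: [(7.879, 6.451) (0, 9.5173) (0, 0) (3.1038, 0) (7.8455, 5.6842)]
12. shoelace: 49.2272

Area of P1's cell: 49.2272 (5 vertices)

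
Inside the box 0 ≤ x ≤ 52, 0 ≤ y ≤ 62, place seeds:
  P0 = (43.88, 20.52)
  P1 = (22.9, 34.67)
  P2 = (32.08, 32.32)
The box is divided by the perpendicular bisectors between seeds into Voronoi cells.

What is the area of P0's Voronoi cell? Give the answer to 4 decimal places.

Area of P0's cell: 801.7871

1. box [0,52]×[0,62]: [(0, 0) (52, 0) (52, 62) (0, 62)]
2. ⊥bis P0·P1 via (33.39,27.595): [(14.7785, 0) (52, 0) (52, 55.1878)]  |A|=1027.0859
3. ⊥bis P0·P2 via (37.98,26.42): [(21.4464, 9.8864) (14.7785, 0) (52, 0) (52, 40.44)]  |A|=801.7871
4. canonical 4-gon: [(21.4464, 9.8864) (14.7785, 0) (52, 0) (52, 40.44)]
5. shoelace: 801.7871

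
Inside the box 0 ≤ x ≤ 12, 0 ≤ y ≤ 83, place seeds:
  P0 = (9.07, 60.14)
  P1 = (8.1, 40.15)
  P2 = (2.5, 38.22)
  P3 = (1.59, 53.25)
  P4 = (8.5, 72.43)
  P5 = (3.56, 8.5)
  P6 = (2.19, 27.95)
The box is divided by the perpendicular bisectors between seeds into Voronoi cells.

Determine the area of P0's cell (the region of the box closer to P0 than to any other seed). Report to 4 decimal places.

Area of P0's cell: 122.1254

1. box [0,12]×[0,83]: [(0, 0) (12, 0) (12, 83) (0, 83)]
2. ⊥bis P0·P1 via (8.585,50.145): [(0, 50.5616) (12, 49.9793) (12, 83) (0, 83)]  |A|=392.7548
3. ⊥bis P0·P2 via (5.785,49.18): [(0, 50.9139) (1.4026, 50.4935) (12, 49.9793) (12, 83) (0, 83)]  |A|=392.5077
4. ⊥bis P0·P3 via (5.33,56.695): [(0, 62.4814) (11.4933, 50.0039) (12, 49.9793) (12, 83) (0, 83)]  |A|=324.2554
5. ⊥bis P0·P4 via (8.785,66.285): [(0, 65.8776) (0, 62.4814) (11.4933, 50.0039) (12, 49.9793) (12, 66.4341)]  |A|=122.1254
6. ⊥bis P0·P5 via (6.315,34.32): [(0, 65.8776) (0, 62.4814) (11.4933, 50.0039) (12, 49.9793) (12, 66.4341)]  |A|=122.1254
7. ⊥bis P0·P6 via (5.63,44.045): [(0, 65.8776) (0, 62.4814) (11.4933, 50.0039) (12, 49.9793) (12, 66.4341)]  |A|=122.1254
8. canonical 5-gon: [(0, 65.8776) (0, 62.4814) (11.4933, 50.0039) (12, 49.9793) (12, 66.4341)]
9. shoelace: 122.1254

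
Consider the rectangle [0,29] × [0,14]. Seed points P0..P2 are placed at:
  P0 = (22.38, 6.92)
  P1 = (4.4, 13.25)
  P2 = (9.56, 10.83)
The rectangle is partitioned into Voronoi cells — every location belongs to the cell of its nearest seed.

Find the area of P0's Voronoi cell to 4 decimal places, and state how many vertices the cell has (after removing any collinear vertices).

1. box [0,29]×[0,14]: [(0, 0) (29, 0) (29, 14) (0, 14)]
2. ⊥bis P0·P1 via (13.39,10.085): [(9.8395, 0) (29, 0) (29, 14) (14.7683, 14)]  |A|=233.7454
3. ⊥bis P0·P2 via (15.97,8.875): [(13.2632, 0) (29, 0) (29, 14) (17.5331, 14)]  |A|=190.426
4. canonical 4-gon: [(13.2632, 0) (29, 0) (29, 14) (17.5331, 14)]
5. shoelace: 190.426

Area of P0's cell: 190.4260 (4 vertices)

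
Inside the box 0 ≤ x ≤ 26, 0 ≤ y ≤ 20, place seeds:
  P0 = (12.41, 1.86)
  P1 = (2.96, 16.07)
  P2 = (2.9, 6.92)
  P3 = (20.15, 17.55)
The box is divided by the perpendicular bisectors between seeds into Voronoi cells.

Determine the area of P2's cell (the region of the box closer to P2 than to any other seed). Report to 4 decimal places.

1. box [0,26]×[0,20]: [(0, 0) (26, 0) (26, 20) (0, 20)]
2. ⊥bis P2·P0 via (7.655,4.39): [(0, 0) (5.3192, 0) (15.9606, 20) (0, 20)]  |A|=212.7984
3. ⊥bis P2·P1 via (2.93,11.495): [(0, 11.5142) (0, 0) (5.3192, 0) (11.4058, 11.4394)]  |A|=96.0887
4. ⊥bis P2·P3 via (11.525,12.235): [(0, 11.5142) (0, 0) (5.3192, 0) (11.4058, 11.4394)]  |A|=96.0887
5. canonical 4-gon: [(0, 11.5142) (0, 0) (5.3192, 0) (11.4058, 11.4394)]
6. shoelace: 96.0887

Area of P2's cell: 96.0887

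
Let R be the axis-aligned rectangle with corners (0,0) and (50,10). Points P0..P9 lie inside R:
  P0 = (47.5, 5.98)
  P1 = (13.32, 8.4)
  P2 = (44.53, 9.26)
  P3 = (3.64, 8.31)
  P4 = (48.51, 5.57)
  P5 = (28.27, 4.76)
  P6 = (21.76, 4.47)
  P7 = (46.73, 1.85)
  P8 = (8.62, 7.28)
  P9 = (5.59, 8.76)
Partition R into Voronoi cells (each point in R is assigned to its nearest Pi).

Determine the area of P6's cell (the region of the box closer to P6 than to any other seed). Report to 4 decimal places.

1. box [0,50]×[0,10]: [(0, 0) (50, 0) (50, 10) (0, 10)]
2. ⊥bis P6·P0 via (34.63,5.225): [(0, 0) (34.9365, 0) (34.3499, 10) (0, 10)]  |A|=346.432
3. ⊥bis P6·P1 via (17.54,6.435): [(14.5436, 0) (34.9365, 0) (34.3499, 10) (19.2, 10)]  |A|=177.7139
4. ⊥bis P6·P2 via (33.145,6.865): [(14.5436, 0) (34.5892, 0) (32.4855, 10) (19.2, 10)]  |A|=166.6552
5. ⊥bis P6·P3 via (12.7,6.39): [(14.5436, 0) (34.5892, 0) (32.4855, 10) (19.2, 10)]  |A|=166.6552
6. ⊥bis P6·P4 via (35.135,5.02): [(14.5436, 0) (34.5892, 0) (32.4855, 10) (19.2, 10)]  |A|=166.6552
7. ⊥bis P6·P5 via (25.015,4.615): [(14.5436, 0) (25.2206, 0) (24.7751, 10) (19.2, 10)]  |A|=81.2604
8. ⊥bis P6·P7 via (34.245,3.16): [(14.5436, 0) (25.2206, 0) (24.7751, 10) (19.2, 10)]  |A|=81.2604
9. ⊥bis P6·P8 via (15.19,5.875): [(14.5436, 0) (25.2206, 0) (24.7751, 10) (19.2, 10)]  |A|=81.2604
10. ⊥bis P6·P9 via (13.675,6.615): [(14.5436, 0) (25.2206, 0) (24.7751, 10) (19.2, 10)]  |A|=81.2604
11. canonical 4-gon: [(14.5436, 0) (25.2206, 0) (24.7751, 10) (19.2, 10)]
12. shoelace: 81.2604

Area of P6's cell: 81.2604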